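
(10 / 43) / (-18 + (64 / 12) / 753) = -0.01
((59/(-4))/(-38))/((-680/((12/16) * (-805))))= 28497/82688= 0.34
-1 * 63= -63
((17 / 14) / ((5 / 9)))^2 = 23409 / 4900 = 4.78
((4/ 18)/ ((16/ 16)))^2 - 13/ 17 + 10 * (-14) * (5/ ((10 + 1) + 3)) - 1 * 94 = -144.72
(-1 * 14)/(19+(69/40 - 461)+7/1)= 560/17331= 0.03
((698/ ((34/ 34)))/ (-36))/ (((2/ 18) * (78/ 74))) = -12913/ 78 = -165.55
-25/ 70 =-5/ 14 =-0.36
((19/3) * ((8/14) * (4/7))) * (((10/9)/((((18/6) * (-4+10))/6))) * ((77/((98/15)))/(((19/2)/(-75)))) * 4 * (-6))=1760000/1029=1710.40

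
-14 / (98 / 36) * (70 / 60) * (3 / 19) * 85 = -1530 / 19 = -80.53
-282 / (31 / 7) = -1974 / 31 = -63.68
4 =4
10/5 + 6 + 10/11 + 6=164/11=14.91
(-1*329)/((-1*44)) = 329/44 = 7.48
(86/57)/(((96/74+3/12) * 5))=12728/65265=0.20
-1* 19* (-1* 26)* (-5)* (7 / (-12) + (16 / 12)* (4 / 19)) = 1495 / 2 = 747.50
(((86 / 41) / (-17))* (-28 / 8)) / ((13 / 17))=301 / 533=0.56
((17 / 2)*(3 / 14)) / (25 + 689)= 0.00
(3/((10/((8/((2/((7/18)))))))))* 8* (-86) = -321.07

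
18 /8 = 9 /4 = 2.25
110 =110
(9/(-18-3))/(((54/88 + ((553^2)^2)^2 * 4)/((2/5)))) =-264/53874315168262220997664705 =-0.00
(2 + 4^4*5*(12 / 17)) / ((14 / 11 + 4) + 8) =84667 / 1241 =68.22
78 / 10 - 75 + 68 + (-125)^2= 78129 / 5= 15625.80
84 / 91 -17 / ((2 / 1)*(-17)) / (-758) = 0.92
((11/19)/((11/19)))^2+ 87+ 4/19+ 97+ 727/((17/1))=73636/323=227.98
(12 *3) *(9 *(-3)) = -972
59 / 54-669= -667.91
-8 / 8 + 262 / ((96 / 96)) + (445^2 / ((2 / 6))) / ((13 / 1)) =597468 / 13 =45959.08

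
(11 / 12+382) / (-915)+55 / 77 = 4547 / 15372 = 0.30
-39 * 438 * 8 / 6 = -22776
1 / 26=0.04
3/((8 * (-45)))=-1/120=-0.01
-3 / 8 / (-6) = 1 / 16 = 0.06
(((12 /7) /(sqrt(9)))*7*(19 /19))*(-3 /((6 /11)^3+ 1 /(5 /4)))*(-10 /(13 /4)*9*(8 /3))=19166400 /20813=920.89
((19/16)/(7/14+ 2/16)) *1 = 19/10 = 1.90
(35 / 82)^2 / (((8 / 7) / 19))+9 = 647053 / 53792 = 12.03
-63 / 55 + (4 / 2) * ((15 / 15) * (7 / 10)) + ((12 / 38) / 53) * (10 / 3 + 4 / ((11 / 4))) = 15678 / 55385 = 0.28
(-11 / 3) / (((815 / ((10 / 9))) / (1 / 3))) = -22 / 13203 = -0.00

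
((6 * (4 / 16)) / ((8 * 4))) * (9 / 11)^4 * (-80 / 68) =-98415 / 3982352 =-0.02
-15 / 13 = -1.15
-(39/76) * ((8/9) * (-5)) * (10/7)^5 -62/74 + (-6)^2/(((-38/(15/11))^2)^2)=181284577655677381/14238305749748388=12.73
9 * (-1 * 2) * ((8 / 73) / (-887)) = 144 / 64751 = 0.00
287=287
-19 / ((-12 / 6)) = 19 / 2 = 9.50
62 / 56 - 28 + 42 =423 / 28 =15.11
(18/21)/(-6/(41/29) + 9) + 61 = 27837/455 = 61.18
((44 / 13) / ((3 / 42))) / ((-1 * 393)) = -616 / 5109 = -0.12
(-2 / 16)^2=1 / 64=0.02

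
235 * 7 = 1645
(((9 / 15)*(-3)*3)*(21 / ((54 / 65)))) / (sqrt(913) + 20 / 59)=53690 / 1059251-316771*sqrt(913) / 2118502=-4.47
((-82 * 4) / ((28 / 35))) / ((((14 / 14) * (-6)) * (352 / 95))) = 19475 / 1056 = 18.44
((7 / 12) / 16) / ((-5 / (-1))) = 7 / 960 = 0.01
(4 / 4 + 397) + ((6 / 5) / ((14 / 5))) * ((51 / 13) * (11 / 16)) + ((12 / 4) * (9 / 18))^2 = 584447 / 1456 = 401.41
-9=-9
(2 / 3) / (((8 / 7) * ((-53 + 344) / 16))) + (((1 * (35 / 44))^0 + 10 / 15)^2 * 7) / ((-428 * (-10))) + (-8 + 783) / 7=193113247 / 1743672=110.75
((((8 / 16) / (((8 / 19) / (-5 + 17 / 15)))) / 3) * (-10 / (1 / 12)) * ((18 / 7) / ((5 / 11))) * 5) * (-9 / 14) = -3339.73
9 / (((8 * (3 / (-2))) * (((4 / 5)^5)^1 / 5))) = -46875 / 4096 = -11.44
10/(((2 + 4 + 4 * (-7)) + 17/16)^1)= -0.48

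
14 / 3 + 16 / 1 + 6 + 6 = 98 / 3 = 32.67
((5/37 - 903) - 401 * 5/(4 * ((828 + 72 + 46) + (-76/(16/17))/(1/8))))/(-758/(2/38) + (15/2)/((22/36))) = 0.06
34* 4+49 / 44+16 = 6737 / 44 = 153.11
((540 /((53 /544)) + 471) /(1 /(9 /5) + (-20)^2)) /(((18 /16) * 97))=2549784 /18533305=0.14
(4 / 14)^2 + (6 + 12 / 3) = 10.08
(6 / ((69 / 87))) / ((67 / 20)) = 3480 / 1541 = 2.26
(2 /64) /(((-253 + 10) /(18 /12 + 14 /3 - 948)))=5651 /46656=0.12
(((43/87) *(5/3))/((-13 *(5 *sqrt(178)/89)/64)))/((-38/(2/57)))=1376 *sqrt(178)/3674619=0.00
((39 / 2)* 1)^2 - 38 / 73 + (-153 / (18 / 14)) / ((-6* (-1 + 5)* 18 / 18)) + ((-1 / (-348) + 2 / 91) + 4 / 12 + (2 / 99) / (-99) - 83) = 4562421226915 / 15105065976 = 302.05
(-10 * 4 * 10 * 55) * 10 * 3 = -660000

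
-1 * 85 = -85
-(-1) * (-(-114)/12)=19/2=9.50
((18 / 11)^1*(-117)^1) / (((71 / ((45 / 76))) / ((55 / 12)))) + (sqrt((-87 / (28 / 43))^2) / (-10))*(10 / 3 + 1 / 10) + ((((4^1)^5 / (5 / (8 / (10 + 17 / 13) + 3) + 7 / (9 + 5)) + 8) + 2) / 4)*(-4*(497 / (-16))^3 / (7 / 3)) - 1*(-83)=1411370368411408569 / 194843084800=7243625.66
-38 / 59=-0.64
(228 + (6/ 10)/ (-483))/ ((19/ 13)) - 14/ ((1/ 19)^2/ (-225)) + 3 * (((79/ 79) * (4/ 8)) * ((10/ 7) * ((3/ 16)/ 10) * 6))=278321583107/ 244720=1137306.24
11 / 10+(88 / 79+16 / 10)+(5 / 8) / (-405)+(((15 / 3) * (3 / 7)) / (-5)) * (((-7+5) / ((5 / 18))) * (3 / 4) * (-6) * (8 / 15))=-32191237 / 8958600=-3.59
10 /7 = 1.43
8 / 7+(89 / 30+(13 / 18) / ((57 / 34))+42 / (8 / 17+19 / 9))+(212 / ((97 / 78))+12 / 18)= 52820362373 / 275178330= 191.95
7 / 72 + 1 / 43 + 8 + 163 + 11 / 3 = 541141 / 3096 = 174.79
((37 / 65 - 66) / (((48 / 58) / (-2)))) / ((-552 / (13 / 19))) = -0.20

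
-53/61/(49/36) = -1908/2989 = -0.64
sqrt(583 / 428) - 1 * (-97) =sqrt(62381) / 214+97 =98.17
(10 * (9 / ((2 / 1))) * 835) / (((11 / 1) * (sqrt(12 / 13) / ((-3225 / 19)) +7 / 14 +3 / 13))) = 4200885000 * sqrt(39) / 724533403 +3386963531250 / 724533403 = 4710.89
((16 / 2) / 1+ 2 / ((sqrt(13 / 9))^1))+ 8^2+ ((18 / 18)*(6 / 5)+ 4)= 6*sqrt(13) / 13+ 386 / 5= 78.86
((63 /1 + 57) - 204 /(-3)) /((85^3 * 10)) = 94 /3070625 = 0.00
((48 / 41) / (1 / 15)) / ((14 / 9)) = 3240 / 287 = 11.29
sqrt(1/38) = sqrt(38)/38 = 0.16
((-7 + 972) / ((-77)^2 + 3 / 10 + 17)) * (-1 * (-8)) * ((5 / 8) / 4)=24125 / 118926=0.20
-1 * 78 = -78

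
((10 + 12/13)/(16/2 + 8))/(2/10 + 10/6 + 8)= 1065/15392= 0.07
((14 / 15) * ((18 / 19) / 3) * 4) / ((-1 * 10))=-56 / 475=-0.12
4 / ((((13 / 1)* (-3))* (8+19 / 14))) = -0.01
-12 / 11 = -1.09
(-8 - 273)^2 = 78961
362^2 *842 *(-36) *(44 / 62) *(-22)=1922547572352 / 31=62017663624.26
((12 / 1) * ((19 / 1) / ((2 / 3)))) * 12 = 4104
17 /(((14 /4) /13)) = 442 /7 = 63.14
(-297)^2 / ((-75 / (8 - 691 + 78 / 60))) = 200440251 / 250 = 801761.00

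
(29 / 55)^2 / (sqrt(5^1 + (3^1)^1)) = 841 * sqrt(2) / 12100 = 0.10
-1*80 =-80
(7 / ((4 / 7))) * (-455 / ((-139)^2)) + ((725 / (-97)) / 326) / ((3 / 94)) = -1.01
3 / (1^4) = 3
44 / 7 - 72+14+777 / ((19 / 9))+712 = 136769 / 133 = 1028.34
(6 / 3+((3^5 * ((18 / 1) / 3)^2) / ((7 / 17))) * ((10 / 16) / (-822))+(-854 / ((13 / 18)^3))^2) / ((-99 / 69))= -198958878985140991 / 55546917972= -3581816.71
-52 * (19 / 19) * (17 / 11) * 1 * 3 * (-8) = 21216 / 11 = 1928.73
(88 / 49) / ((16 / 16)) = 88 / 49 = 1.80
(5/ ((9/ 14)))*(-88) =-6160/ 9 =-684.44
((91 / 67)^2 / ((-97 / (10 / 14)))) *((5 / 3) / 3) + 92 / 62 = 179352437 / 121485807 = 1.48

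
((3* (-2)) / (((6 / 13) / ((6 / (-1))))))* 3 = 234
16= 16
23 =23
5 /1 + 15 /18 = 35 /6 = 5.83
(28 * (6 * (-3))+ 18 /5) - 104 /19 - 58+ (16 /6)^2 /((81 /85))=-38534272 /69255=-556.41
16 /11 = 1.45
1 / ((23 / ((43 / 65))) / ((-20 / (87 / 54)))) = -3096 / 8671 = -0.36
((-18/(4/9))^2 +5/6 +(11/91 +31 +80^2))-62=8747143/1092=8010.20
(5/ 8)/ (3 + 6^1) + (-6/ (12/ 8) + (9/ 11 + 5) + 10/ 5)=3079/ 792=3.89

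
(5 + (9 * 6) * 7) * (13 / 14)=4979 / 14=355.64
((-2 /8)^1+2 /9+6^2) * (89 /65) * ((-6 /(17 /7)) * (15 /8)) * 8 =-806785 /442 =-1825.31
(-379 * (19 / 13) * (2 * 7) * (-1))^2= 10163462596 / 169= 60138831.93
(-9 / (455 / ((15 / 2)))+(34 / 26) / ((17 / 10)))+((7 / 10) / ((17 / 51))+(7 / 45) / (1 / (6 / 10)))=19207 / 6825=2.81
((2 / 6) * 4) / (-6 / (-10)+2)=20 / 39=0.51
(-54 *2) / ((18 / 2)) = -12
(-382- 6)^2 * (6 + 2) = 1204352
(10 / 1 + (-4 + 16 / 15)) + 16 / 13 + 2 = 2008 / 195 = 10.30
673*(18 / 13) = 12114 / 13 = 931.85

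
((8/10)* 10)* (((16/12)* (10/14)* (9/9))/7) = 160/147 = 1.09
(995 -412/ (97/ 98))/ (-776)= -56139/ 75272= -0.75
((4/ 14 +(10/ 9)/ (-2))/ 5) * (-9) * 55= 187/ 7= 26.71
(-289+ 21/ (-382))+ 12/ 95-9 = -10811831/ 36290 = -297.93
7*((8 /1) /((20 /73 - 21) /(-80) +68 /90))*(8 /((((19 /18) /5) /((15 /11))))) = 31788288000 /11145761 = 2852.05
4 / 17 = 0.24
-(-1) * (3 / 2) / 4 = 3 / 8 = 0.38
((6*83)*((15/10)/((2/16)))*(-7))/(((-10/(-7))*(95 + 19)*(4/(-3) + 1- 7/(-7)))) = -36603/95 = -385.29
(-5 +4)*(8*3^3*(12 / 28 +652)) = -986472 / 7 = -140924.57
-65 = -65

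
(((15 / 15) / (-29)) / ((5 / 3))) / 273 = -0.00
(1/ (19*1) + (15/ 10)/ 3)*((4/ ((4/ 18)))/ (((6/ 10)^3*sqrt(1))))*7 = 6125/ 19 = 322.37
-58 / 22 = -29 / 11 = -2.64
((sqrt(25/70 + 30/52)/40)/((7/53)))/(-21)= -53 * sqrt(7735)/535080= -0.01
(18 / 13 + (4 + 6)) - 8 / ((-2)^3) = 161 / 13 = 12.38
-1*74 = -74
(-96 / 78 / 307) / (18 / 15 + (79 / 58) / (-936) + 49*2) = -334080 / 8266421071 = -0.00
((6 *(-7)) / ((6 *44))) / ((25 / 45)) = -63 / 220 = -0.29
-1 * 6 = -6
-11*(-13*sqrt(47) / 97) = 143*sqrt(47) / 97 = 10.11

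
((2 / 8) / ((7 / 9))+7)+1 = 233 / 28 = 8.32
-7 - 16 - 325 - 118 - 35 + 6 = -495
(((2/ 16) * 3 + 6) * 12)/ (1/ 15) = 2295/ 2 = 1147.50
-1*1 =-1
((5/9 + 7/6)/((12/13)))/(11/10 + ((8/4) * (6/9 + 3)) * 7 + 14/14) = 2015/57708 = 0.03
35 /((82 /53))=1855 /82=22.62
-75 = -75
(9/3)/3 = 1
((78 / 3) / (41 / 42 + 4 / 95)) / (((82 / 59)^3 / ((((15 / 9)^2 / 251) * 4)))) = 88775072750 / 210859595319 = 0.42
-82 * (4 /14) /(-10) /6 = 41 /105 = 0.39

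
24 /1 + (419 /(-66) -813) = -52493 /66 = -795.35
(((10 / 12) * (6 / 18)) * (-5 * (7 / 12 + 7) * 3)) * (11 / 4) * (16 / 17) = -25025 / 306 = -81.78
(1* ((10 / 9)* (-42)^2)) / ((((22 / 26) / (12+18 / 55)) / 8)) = 27640704 / 121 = 228435.57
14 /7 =2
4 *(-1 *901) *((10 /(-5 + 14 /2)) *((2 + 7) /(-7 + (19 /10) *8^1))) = -810900 /41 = -19778.05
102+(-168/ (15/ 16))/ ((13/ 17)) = -8602/ 65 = -132.34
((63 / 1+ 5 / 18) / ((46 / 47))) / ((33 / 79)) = 4229107 / 27324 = 154.78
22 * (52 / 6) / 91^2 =44 / 1911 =0.02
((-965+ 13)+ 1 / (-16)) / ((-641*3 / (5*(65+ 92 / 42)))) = 107468815 / 646128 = 166.33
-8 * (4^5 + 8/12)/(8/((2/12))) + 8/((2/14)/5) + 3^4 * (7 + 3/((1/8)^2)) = 146054/9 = 16228.22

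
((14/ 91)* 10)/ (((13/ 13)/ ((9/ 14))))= 90/ 91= 0.99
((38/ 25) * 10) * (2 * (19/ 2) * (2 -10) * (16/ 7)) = -184832/ 35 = -5280.91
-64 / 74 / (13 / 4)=-128 / 481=-0.27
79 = 79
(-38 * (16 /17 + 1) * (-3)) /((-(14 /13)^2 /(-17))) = 317889 /98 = 3243.77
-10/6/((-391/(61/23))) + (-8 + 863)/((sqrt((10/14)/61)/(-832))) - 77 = -142272 *sqrt(2135) - 2077078/26979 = -6573905.59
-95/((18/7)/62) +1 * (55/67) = -2289.73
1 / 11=0.09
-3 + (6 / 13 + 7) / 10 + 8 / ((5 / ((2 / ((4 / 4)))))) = 123 / 130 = 0.95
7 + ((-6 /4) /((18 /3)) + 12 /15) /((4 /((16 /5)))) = 186 /25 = 7.44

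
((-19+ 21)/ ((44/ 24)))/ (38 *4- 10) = 6/ 781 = 0.01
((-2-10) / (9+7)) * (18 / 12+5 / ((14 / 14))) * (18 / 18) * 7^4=-93639 / 8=-11704.88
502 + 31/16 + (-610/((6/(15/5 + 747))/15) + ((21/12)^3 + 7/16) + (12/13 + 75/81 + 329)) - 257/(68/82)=-436581742879/381888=-1143219.33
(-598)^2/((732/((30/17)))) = 894010/1037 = 862.11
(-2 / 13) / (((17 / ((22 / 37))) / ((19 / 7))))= -836 / 57239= -0.01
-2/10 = -1/5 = -0.20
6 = 6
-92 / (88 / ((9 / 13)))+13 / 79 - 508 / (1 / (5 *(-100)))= 5738863365 / 22594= 253999.44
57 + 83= 140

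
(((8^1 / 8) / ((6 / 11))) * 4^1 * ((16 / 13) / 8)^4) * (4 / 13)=1408 / 1113879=0.00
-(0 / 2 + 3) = -3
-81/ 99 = -9/ 11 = -0.82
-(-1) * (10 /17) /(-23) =-10 /391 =-0.03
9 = 9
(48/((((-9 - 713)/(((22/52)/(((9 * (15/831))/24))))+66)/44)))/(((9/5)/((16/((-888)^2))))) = 5362720/12264656067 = 0.00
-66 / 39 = -22 / 13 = -1.69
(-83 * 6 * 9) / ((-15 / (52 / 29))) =535.78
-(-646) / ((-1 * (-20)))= 323 / 10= 32.30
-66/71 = -0.93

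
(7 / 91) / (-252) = -1 / 3276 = -0.00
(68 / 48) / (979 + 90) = 17 / 12828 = 0.00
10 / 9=1.11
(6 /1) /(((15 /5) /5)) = 10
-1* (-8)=8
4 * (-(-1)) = 4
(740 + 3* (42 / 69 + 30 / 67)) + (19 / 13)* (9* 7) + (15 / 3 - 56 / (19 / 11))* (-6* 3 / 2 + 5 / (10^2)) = 8226603367 / 7612540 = 1080.66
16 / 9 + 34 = 35.78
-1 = -1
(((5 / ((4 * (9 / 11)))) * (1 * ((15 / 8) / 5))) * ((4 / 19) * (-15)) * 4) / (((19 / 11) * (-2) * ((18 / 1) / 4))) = 3025 / 6498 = 0.47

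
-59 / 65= -0.91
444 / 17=26.12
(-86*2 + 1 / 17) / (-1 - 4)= 2923 / 85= 34.39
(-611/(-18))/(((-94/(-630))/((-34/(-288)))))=7735/288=26.86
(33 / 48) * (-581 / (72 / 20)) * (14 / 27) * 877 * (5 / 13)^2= -4904293625 / 657072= -7463.86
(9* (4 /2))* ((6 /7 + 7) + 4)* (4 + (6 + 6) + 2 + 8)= 5549.14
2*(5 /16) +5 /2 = 25 /8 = 3.12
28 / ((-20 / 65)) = -91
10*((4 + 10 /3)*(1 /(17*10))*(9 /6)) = 11 /17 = 0.65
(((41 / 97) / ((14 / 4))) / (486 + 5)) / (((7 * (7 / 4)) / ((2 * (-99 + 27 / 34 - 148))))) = -2745688 / 277713037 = -0.01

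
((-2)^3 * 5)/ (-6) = 20/ 3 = 6.67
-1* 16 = -16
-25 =-25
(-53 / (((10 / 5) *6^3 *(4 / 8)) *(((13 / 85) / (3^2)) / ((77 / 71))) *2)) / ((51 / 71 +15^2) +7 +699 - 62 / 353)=-17492915 / 2081240928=-0.01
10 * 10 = 100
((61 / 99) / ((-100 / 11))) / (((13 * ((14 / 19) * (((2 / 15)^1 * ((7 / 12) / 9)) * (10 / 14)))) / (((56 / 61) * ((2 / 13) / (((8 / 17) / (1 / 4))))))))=-2907 / 33800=-0.09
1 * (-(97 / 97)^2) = -1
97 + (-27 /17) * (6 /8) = 6515 /68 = 95.81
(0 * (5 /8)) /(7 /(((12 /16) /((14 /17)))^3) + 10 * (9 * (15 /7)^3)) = 0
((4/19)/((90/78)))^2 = 2704/81225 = 0.03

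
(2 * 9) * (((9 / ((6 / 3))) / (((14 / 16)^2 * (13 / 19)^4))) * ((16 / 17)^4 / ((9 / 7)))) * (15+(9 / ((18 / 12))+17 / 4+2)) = 134055094910976 / 16698102967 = 8028.16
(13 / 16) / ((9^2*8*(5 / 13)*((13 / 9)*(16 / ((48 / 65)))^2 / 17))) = 17 / 208000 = 0.00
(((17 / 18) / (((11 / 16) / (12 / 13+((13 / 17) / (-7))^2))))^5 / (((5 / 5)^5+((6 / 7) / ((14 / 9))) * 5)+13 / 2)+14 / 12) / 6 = 87579459017094942728562114462383 / 348553115783106906845835345623940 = 0.25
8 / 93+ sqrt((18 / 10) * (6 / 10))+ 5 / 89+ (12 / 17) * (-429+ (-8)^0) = -42490663 / 140709+ 3 * sqrt(3) / 5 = -300.94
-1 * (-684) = 684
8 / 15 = 0.53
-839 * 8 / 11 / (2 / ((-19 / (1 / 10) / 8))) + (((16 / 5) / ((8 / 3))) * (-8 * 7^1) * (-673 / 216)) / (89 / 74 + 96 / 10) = 410699639 / 56529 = 7265.29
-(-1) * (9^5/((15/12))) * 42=9920232/5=1984046.40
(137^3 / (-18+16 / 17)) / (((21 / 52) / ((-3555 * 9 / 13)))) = 186479662266 / 203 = 918619025.94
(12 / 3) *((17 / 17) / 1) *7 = 28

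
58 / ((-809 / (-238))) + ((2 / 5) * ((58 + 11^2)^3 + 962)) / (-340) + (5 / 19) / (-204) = -31041093503 / 4611300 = -6731.53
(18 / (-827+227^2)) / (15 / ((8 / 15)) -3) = 24 / 1698517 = 0.00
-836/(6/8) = -3344/3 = -1114.67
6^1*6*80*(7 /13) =20160 /13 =1550.77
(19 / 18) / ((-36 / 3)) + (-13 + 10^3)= 213173 / 216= 986.91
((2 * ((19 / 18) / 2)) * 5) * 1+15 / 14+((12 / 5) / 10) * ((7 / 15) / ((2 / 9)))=53969 / 7875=6.85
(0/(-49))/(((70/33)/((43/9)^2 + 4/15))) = 0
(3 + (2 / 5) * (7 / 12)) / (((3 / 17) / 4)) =3298 / 45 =73.29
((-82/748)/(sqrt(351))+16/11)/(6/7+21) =112/1683 - 287 * sqrt(39)/6694974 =0.07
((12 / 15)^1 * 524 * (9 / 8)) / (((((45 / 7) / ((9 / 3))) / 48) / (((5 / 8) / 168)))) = 393 / 10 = 39.30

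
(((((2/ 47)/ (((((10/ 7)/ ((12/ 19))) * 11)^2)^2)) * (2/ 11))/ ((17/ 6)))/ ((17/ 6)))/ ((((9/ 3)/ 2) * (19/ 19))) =298722816/ 178177781675183125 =0.00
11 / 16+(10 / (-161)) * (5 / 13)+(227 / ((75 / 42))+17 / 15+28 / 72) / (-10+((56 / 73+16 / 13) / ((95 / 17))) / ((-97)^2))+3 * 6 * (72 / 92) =12056278449230653 / 6391508416478640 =1.89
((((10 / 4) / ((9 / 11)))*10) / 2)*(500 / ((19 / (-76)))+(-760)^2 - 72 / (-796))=8793890.27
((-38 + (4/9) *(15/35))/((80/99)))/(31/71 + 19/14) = -930171/35660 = -26.08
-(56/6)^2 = -784/9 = -87.11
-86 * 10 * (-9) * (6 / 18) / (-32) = -645 / 8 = -80.62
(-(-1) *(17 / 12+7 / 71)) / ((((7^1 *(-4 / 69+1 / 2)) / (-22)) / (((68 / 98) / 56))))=-0.13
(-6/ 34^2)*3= -9/ 578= -0.02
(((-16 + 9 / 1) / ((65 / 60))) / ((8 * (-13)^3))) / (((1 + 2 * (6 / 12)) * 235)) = 21 / 26847340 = 0.00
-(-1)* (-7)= -7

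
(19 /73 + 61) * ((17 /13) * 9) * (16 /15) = 280704 /365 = 769.05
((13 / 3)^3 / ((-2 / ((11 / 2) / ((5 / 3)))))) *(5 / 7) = -24167 / 252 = -95.90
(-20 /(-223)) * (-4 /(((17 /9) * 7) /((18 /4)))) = -3240 /26537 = -0.12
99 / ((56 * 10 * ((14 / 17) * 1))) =1683 / 7840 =0.21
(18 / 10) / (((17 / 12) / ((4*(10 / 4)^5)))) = 16875 / 34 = 496.32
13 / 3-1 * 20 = -47 / 3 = -15.67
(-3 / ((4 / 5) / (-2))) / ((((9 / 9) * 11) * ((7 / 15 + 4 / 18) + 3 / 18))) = 675 / 847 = 0.80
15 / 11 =1.36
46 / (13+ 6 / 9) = 138 / 41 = 3.37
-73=-73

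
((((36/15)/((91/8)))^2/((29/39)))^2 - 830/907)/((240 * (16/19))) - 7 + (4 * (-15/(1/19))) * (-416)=176138851801691336992691/371418381843600000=474233.00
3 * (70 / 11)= 210 / 11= 19.09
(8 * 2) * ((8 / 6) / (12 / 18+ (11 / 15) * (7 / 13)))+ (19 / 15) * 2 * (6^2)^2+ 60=3481012 / 1035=3363.30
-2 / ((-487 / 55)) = 110 / 487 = 0.23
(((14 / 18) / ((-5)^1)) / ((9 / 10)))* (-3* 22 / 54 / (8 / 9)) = 77 / 324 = 0.24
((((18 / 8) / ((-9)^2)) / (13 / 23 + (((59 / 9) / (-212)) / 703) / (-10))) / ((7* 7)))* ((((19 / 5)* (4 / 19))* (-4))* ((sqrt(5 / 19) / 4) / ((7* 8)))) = -45103* sqrt(95) / 59810102611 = -0.00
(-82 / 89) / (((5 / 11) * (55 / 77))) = -6314 / 2225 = -2.84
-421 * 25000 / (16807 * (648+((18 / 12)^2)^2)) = -168400000 / 175616343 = -0.96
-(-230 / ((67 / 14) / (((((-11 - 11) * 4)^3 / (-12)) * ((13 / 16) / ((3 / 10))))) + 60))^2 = -19867102523107840000 / 1352015940725413209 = -14.69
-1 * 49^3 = -117649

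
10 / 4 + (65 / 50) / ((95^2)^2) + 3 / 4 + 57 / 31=256976722681 / 50499387500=5.09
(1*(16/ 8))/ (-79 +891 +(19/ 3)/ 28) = 168/ 68227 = 0.00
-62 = -62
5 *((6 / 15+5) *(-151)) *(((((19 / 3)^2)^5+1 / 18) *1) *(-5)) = 9257910054233065 / 4374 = 2116577515828.32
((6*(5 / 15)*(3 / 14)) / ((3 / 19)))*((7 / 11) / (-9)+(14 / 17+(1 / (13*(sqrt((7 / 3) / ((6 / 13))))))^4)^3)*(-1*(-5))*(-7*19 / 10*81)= -10198926280253222617289440122767529 / 1430006549519844429016845968006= -7132.08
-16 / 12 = -4 / 3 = -1.33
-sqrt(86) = -9.27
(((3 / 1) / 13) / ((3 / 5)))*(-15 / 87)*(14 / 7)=-50 / 377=-0.13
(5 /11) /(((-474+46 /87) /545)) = -237075 /453112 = -0.52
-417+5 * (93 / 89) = -36648 / 89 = -411.78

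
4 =4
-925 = -925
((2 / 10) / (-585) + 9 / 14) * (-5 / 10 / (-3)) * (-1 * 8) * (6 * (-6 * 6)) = 420976 / 2275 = 185.04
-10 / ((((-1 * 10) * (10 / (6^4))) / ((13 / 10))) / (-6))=-25272 / 25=-1010.88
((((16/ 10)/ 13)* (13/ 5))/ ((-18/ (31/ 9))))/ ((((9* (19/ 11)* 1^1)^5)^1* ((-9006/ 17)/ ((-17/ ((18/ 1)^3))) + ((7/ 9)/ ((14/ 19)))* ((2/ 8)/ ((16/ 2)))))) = -33579192064/ 90477877724527275540675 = -0.00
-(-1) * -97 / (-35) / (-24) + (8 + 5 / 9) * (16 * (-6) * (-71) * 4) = 195937183 / 840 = 233258.55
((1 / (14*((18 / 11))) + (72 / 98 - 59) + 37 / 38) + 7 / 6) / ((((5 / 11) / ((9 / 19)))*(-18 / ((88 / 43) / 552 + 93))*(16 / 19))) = 2852665078901 / 7955357760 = 358.58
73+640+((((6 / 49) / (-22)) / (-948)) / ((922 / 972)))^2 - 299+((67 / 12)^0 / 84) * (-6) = 637997474653260019 / 1541322630741124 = 413.93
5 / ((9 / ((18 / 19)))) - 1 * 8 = -142 / 19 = -7.47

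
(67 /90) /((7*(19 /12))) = 134 /1995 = 0.07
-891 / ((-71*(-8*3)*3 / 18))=-3.14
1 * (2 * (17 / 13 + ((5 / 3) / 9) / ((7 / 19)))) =8896 / 2457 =3.62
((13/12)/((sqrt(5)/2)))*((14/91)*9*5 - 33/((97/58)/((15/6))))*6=-10695*sqrt(5)/97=-246.54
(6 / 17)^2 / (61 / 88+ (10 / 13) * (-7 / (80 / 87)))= -20592 / 853417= -0.02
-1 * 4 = -4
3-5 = -2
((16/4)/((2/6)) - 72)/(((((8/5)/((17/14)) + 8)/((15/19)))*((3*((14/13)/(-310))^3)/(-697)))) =-12117607017546875/430122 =-28172488311.56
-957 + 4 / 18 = -8611 / 9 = -956.78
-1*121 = -121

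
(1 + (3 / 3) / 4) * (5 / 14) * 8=25 / 7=3.57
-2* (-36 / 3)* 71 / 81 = 21.04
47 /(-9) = -47 /9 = -5.22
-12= -12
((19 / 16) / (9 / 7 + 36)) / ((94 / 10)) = 665 / 196272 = 0.00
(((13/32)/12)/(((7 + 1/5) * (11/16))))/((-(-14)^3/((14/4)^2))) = 65/2128896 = 0.00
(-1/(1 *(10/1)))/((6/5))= -1/12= -0.08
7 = 7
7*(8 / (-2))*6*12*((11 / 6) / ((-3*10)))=123.20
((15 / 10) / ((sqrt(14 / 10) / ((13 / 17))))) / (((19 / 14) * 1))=39 * sqrt(35) / 323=0.71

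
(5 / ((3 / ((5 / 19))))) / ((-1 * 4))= -25 / 228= -0.11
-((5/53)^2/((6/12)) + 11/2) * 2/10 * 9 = -278991/28090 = -9.93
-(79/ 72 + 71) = -5191/ 72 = -72.10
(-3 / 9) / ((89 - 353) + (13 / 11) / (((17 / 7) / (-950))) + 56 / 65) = 12155 / 26453094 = 0.00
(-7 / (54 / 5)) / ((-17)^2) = -35 / 15606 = -0.00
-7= -7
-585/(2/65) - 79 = -19091.50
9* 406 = 3654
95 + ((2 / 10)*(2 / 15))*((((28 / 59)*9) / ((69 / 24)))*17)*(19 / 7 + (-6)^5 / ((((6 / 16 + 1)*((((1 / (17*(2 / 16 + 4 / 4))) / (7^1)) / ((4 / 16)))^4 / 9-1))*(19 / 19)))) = 17258287015207025789489 / 4418886998931465775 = 3905.57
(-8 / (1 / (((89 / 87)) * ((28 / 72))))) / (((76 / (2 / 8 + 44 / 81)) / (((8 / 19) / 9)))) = -320222 / 206061327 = -0.00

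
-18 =-18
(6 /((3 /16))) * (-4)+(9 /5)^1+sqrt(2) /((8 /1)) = -631 /5+sqrt(2) /8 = -126.02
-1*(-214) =214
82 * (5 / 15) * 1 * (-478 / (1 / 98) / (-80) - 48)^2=4738944041 / 600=7898240.07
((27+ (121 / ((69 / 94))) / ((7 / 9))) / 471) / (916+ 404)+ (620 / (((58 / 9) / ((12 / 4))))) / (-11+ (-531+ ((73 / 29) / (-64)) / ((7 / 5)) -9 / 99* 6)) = -458416755271789 / 862393589229480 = -0.53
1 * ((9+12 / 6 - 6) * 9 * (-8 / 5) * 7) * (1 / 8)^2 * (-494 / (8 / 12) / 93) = 15561 / 248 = 62.75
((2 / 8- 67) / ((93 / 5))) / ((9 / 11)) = -4895 / 1116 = -4.39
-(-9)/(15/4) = 12/5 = 2.40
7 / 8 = 0.88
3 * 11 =33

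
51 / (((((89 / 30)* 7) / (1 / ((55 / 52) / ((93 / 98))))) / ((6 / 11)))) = 1.20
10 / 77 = 0.13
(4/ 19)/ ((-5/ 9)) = -36/ 95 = -0.38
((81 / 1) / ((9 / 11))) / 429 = 3 / 13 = 0.23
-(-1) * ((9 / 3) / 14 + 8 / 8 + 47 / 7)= 111 / 14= 7.93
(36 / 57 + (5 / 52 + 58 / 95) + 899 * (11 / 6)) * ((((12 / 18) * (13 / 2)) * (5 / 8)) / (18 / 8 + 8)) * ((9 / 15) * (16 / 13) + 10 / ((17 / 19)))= 160925799529 / 30988620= 5193.06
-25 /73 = -0.34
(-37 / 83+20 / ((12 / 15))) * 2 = 4076 / 83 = 49.11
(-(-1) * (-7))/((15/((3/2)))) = -7/10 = -0.70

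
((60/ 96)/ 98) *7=5/ 112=0.04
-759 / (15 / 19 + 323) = -14421 / 6152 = -2.34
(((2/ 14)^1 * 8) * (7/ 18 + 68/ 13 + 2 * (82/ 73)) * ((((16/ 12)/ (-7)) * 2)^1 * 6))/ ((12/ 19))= -40848784/ 1255527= -32.54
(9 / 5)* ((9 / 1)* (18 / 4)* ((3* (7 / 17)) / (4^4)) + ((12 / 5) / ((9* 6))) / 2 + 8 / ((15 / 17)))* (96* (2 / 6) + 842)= 1589142197 / 108800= 14606.09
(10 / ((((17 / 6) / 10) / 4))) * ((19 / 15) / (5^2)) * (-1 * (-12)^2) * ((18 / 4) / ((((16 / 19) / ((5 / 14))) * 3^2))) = -25992 / 119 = -218.42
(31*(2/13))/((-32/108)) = -837/52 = -16.10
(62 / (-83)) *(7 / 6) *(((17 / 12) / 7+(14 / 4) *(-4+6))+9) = -42191 / 2988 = -14.12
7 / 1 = 7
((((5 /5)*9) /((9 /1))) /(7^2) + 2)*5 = 495 /49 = 10.10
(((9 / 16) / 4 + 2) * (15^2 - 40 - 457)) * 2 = -1164.50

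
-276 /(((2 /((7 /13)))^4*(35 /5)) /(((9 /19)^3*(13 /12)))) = -5751081 /241107568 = -0.02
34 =34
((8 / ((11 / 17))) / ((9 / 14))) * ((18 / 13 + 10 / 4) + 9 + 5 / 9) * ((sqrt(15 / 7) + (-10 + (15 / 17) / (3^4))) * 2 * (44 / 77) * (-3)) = 922868800 / 104247 - 3421760 * sqrt(105) / 27027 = 7555.40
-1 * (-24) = 24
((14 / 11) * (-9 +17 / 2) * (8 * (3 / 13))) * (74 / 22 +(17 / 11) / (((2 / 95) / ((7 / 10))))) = -9198 / 143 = -64.32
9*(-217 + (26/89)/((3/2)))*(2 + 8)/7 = -1736610/623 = -2787.50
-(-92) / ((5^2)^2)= 92 / 625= 0.15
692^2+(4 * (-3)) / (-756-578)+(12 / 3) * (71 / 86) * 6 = 13734866926 / 28681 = 478883.82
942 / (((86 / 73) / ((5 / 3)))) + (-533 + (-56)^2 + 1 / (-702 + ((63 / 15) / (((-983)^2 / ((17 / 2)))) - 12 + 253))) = 753867995685052 / 191547453119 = 3935.67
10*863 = 8630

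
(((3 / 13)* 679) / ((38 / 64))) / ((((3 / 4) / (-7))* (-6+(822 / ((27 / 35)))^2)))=-24639552 / 11358000329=-0.00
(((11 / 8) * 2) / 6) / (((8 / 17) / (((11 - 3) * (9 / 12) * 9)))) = 1683 / 32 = 52.59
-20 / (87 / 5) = -100 / 87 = -1.15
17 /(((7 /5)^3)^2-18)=-265625 /163601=-1.62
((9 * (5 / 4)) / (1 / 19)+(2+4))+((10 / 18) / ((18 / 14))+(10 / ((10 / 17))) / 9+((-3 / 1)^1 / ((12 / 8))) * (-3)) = 73895 / 324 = 228.07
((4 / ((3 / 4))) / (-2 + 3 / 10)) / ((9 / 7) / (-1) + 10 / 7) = -1120 / 51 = -21.96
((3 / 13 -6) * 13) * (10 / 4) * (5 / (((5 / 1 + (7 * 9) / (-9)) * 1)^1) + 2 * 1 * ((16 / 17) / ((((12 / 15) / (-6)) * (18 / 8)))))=111875 / 68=1645.22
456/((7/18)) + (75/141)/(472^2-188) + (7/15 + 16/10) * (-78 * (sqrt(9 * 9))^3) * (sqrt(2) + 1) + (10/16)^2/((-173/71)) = -587574 * sqrt(2)/5-117919959398571123/1013559722560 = -282533.41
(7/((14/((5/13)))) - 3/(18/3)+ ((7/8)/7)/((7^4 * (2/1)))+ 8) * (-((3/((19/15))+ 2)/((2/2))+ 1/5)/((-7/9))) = 1071810027/23721880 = 45.18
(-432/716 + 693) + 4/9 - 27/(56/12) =687.06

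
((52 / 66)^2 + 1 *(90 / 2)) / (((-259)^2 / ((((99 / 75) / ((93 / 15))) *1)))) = 49681 / 343119315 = 0.00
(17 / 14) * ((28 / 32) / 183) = 0.01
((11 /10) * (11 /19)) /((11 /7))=77 /190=0.41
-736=-736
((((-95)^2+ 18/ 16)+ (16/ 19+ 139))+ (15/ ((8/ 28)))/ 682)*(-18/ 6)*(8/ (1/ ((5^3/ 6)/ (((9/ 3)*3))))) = -509224.67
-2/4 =-1/2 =-0.50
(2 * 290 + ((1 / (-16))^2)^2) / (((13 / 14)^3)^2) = 4471942138769 / 4942652416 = 904.77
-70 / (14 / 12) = -60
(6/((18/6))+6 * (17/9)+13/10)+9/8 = 1891/120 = 15.76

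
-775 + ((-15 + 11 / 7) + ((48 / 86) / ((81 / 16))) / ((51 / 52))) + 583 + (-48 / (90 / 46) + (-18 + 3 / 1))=-507422417 / 2072385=-244.85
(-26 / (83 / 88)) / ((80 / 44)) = -6292 / 415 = -15.16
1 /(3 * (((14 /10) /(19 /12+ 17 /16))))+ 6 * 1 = 6683 /1008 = 6.63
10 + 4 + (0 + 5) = 19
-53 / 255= -0.21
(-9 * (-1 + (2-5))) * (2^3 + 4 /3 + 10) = 696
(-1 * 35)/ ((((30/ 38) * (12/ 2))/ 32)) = -2128/ 9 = -236.44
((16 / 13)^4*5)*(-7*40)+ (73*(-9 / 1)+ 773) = -88437324 / 28561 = -3096.44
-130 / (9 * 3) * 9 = -130 / 3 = -43.33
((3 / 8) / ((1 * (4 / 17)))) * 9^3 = 37179 / 32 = 1161.84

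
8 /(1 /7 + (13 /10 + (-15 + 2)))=-560 /809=-0.69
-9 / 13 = -0.69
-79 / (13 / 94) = -7426 / 13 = -571.23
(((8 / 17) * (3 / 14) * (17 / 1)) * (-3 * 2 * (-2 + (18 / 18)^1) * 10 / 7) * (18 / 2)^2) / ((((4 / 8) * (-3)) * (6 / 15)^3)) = -607500 / 49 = -12397.96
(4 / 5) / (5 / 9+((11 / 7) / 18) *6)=63 / 85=0.74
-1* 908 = -908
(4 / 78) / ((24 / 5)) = 5 / 468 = 0.01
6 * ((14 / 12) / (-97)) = -7 / 97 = -0.07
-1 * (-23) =23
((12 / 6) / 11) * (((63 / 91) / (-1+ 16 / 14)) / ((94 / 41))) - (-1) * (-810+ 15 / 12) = -21732103 / 26884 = -808.37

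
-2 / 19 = -0.11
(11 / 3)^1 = 11 / 3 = 3.67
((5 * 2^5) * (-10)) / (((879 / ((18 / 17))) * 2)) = -4800 / 4981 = -0.96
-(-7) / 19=7 / 19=0.37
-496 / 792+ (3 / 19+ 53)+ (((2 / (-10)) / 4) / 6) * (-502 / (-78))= 5703309 / 108680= 52.48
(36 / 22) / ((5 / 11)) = 18 / 5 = 3.60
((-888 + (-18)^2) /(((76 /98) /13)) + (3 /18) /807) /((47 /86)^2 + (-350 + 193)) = 3216475317682 /53311139037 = 60.33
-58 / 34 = -29 / 17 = -1.71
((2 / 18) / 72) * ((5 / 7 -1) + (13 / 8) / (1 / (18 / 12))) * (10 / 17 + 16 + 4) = 6025 / 88128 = 0.07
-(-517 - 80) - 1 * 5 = 592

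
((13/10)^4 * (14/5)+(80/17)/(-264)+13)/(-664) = -294234047/9312600000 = -0.03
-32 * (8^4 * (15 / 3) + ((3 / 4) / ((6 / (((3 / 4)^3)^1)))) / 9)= -655360.19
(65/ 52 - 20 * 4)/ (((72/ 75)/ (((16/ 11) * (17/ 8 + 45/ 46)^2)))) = -855857625/ 744832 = -1149.06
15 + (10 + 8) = 33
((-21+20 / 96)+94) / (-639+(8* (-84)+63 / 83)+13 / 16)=-0.06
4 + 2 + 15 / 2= 13.50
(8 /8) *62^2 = 3844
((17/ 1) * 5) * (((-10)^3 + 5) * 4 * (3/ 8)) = -253725/ 2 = -126862.50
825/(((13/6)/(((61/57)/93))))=33550/7657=4.38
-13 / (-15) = 13 / 15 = 0.87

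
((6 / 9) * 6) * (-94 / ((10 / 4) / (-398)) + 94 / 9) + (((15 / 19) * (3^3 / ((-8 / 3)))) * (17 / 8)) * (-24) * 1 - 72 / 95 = 412505929 / 6840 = 60307.88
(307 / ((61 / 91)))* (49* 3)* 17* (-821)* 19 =-1089037368237 / 61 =-17853071610.44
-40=-40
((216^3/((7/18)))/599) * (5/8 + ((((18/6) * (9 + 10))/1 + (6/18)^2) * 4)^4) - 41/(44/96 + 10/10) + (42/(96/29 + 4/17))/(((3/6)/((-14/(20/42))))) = 215892521744155571505/1832341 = 117823331871172.22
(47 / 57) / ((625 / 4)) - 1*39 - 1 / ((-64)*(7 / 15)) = -38.96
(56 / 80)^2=49 / 100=0.49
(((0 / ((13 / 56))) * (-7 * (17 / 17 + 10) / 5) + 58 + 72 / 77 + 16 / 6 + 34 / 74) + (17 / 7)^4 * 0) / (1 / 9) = 1591311 / 2849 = 558.55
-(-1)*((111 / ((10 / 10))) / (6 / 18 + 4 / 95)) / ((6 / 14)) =689.86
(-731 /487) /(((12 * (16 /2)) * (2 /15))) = -3655 /31168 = -0.12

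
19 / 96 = 0.20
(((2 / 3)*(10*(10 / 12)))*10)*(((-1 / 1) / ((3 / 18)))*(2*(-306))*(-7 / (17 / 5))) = -420000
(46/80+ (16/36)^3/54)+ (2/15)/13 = 6006833/10235160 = 0.59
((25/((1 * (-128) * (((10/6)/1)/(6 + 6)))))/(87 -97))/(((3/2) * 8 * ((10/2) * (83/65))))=0.00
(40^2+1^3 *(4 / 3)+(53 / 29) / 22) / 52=3065111 / 99528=30.80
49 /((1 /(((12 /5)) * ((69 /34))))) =20286 /85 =238.66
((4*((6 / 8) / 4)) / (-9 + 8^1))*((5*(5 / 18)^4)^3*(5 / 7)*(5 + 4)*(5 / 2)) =-762939453125 / 2399353976291328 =-0.00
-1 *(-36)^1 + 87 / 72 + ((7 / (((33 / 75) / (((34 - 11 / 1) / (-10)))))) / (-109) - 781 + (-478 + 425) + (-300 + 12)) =-1084.46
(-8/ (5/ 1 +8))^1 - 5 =-5.62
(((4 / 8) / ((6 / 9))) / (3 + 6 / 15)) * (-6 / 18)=-5 / 68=-0.07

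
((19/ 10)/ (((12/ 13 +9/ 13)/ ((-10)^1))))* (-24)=1976/ 7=282.29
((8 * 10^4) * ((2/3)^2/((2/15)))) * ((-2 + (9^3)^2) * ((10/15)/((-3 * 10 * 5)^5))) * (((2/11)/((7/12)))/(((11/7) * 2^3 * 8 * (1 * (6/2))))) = -1062878/826959375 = -0.00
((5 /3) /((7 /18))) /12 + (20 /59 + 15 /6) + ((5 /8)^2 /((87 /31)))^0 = 1733 /413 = 4.20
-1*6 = -6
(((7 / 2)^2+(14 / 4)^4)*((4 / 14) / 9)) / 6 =371 / 432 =0.86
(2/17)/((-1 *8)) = -0.01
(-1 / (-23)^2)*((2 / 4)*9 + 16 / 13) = -149 / 13754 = -0.01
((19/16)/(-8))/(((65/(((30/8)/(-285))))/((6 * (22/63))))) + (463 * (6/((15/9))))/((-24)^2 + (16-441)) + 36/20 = 338713853/26382720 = 12.84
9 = 9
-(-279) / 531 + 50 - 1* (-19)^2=-18318 / 59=-310.47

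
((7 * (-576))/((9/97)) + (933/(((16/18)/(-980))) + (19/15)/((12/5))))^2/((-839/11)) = -16385456073336779/1087344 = -15069247702.05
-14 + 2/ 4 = -13.50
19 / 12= 1.58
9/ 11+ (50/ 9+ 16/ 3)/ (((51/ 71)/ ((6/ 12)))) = 42400/ 5049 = 8.40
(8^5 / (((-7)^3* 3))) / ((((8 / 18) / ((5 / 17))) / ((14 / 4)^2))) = -30720 / 119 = -258.15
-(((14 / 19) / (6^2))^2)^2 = -0.00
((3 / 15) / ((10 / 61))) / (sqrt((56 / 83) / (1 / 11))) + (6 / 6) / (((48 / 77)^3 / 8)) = 61 * sqrt(12782) / 15400 + 456533 / 13824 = 33.47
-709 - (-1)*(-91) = -800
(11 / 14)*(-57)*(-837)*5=2623995 / 14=187428.21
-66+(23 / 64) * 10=-1997 / 32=-62.41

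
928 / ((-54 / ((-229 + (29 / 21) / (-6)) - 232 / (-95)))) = 3897.39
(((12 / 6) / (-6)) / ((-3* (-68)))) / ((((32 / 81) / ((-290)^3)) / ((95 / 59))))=2606574375 / 16048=162423.63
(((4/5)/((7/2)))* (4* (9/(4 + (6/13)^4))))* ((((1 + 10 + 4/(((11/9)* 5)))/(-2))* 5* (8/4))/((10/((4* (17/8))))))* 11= -5602125906/5054875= -1108.26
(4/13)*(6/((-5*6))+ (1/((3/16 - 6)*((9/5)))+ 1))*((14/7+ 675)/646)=3991592/17572815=0.23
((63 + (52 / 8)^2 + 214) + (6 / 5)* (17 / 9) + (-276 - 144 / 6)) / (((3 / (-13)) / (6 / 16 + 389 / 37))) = -54091609 / 53280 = -1015.23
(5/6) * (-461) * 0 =0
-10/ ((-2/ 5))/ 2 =25/ 2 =12.50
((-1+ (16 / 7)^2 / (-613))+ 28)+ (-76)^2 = 174304455 / 30037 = 5802.99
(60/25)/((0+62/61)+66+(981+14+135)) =366/182545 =0.00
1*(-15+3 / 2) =-27 / 2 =-13.50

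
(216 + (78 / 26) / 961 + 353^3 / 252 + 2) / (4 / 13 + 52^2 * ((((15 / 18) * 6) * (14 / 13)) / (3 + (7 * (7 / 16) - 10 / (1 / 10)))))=-91886010032479 / 81328568944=-1129.81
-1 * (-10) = 10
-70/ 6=-35/ 3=-11.67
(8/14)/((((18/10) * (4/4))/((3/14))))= 10/147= 0.07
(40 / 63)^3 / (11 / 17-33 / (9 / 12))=-1088000 / 184284639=-0.01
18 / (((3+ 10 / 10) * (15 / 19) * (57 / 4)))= 2 / 5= 0.40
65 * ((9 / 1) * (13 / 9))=845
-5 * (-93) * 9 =4185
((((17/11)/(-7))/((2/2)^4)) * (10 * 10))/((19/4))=-6800/1463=-4.65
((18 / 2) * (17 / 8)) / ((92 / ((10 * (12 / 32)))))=2295 / 2944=0.78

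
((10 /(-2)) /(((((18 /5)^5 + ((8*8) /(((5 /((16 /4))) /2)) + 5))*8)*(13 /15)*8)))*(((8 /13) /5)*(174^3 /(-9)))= 1143234375 /125352539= 9.12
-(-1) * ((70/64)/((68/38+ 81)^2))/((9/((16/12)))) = 12635/534455064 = 0.00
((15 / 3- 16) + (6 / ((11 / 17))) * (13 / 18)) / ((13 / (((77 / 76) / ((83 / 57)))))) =-0.23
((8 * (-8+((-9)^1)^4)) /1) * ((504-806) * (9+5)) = -221648672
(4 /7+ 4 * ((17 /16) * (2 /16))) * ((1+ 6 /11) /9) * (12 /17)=247 /1848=0.13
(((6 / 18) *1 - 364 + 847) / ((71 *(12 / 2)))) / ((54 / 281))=5.90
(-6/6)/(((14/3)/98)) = -21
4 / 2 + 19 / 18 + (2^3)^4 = 73783 / 18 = 4099.06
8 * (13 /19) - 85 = -1511 /19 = -79.53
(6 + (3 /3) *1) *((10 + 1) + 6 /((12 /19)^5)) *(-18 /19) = -468.89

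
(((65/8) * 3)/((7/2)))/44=195/1232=0.16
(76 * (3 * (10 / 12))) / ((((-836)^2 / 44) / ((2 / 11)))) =5 / 2299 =0.00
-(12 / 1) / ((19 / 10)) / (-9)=40 / 57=0.70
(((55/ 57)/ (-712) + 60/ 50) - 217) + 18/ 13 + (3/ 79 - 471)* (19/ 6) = -355486009097/ 208398840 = -1705.80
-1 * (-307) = 307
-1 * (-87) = 87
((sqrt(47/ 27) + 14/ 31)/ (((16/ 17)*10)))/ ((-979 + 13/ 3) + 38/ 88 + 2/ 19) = -3553*sqrt(141)/ 293174040 -74613/ 1514732540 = -0.00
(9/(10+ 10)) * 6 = 27/10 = 2.70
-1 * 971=-971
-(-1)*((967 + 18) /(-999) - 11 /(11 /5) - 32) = -37948 /999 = -37.99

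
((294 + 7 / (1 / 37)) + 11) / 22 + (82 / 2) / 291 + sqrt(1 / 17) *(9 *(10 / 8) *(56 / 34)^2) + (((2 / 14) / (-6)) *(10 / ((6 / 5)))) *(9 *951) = -74948593 / 44814 + 8820 *sqrt(17) / 4913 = -1665.04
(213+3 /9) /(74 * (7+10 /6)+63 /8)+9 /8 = 181189 /124648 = 1.45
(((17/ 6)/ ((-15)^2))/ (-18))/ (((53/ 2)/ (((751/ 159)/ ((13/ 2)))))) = -12767/ 665522325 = -0.00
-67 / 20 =-3.35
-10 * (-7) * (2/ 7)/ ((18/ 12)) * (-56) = -2240/ 3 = -746.67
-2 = -2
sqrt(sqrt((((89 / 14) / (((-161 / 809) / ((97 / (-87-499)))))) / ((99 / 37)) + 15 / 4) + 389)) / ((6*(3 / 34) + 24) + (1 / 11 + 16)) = 17*sqrt(21)*74129^(3 / 4)*806496847^(1 / 4) / 537489162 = 0.11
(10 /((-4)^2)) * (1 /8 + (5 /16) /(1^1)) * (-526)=-9205 /64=-143.83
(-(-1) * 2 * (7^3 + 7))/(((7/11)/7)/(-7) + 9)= 13475/173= 77.89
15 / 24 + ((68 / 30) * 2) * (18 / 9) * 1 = 1163 / 120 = 9.69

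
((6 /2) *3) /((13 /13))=9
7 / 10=0.70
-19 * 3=-57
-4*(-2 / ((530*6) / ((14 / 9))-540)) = 28 / 5265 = 0.01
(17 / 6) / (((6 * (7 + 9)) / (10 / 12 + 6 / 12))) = 0.04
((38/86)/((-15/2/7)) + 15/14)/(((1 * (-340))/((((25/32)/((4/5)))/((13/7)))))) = -29755/29193216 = -0.00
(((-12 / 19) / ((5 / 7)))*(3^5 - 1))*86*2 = -3496416 / 95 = -36804.38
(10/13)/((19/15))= 150/247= 0.61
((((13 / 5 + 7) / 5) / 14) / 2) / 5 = 12 / 875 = 0.01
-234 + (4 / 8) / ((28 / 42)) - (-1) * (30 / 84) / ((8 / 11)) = -26069 / 112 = -232.76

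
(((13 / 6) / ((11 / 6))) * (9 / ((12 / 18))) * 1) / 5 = 351 / 110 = 3.19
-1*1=-1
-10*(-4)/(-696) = -5/87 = -0.06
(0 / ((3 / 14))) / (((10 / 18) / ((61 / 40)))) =0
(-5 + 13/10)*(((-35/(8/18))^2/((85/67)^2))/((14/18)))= -847572579/46240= -18329.86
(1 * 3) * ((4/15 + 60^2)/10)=1080.08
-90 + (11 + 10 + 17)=-52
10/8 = 5/4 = 1.25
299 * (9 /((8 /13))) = 4372.88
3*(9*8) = 216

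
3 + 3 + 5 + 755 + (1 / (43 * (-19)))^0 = 767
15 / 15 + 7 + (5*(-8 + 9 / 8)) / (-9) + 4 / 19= 16457 / 1368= 12.03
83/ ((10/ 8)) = 332/ 5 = 66.40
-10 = -10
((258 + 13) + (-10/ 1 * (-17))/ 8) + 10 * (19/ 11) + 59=16215/ 44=368.52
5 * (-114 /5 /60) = -19 /10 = -1.90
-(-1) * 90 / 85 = 18 / 17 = 1.06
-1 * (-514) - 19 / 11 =5635 / 11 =512.27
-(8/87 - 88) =7648/87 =87.91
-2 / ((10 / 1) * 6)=-1 / 30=-0.03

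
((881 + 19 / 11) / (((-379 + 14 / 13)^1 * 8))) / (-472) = 63115 / 102033184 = 0.00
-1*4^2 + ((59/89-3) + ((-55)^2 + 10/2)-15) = 266703/89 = 2996.66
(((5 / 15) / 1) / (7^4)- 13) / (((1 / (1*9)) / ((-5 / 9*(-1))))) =-468190 / 7203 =-65.00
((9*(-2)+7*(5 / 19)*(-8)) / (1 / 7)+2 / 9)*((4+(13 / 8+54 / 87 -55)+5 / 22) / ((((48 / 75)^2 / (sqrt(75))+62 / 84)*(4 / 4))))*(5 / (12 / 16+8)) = 1467694838945312500 / 169942508399631 -54299027641600000*sqrt(3) / 169942508399631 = 8083.01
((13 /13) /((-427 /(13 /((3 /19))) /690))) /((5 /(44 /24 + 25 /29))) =-380627 /5307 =-71.72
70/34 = 35/17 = 2.06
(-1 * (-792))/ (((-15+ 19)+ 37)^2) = 792/ 1681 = 0.47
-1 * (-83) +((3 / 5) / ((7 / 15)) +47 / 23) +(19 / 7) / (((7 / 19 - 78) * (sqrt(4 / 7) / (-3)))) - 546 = -74007 / 161 +1083 * sqrt(7) / 20650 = -459.53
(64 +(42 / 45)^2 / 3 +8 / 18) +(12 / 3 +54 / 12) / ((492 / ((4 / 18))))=7166569 / 110700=64.74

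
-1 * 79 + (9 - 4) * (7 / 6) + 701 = 3767 / 6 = 627.83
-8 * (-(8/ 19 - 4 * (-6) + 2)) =4016/ 19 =211.37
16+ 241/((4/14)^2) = 11873/4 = 2968.25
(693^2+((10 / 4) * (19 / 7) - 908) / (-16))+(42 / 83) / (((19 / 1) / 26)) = 169667140369 / 353248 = 480306.02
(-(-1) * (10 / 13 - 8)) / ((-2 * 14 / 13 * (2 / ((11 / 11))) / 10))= 235 / 14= 16.79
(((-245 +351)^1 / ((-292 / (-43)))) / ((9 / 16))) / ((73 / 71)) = 26.99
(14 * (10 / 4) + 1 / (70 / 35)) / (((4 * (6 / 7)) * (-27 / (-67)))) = 33299 / 1296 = 25.69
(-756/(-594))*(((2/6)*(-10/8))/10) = -7/132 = -0.05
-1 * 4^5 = -1024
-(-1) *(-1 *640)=-640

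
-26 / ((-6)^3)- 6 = -635 / 108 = -5.88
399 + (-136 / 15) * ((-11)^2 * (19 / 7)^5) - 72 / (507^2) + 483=-1157415349276414 / 7200370905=-160743.85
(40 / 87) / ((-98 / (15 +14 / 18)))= -2840 / 38367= -0.07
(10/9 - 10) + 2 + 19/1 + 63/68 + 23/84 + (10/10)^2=30655/2142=14.31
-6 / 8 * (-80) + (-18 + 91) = 133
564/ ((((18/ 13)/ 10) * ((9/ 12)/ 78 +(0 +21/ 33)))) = 13979680/ 2217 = 6305.67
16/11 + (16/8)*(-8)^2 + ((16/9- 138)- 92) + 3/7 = -68149/693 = -98.34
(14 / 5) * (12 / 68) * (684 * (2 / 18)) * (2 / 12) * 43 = 22876 / 85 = 269.13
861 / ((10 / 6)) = 2583 / 5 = 516.60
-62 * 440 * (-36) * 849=833785920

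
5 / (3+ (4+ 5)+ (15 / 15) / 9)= 45 / 109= 0.41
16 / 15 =1.07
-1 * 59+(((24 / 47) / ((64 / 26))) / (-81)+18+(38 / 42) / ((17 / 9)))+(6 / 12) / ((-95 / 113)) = -2359540291 / 57384180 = -41.12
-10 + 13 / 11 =-8.82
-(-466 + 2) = 464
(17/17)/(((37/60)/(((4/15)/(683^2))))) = 16/17260093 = 0.00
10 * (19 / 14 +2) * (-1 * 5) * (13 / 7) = -15275 / 49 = -311.73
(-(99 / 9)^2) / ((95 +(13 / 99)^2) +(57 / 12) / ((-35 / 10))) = -16602894 / 12851477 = -1.29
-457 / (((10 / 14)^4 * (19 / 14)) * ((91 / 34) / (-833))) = 62153025508 / 154375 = 402610.69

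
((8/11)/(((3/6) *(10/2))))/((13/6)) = 96/715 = 0.13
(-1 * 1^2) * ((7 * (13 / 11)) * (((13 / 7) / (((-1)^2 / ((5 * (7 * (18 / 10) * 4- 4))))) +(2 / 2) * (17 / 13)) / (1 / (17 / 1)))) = -668559 / 11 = -60778.09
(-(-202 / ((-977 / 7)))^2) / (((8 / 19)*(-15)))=9497131 / 28635870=0.33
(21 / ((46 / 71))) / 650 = 1491 / 29900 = 0.05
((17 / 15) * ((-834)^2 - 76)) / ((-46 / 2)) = -34270.03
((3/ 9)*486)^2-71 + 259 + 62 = 26494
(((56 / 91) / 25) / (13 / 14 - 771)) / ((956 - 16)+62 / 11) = -0.00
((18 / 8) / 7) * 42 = 27 / 2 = 13.50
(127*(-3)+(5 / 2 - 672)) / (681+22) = -2101 / 1406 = -1.49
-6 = -6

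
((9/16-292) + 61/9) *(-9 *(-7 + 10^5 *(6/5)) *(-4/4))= -4918633063/16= -307414566.44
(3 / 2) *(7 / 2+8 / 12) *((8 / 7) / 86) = 25 / 301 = 0.08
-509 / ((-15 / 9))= 1527 / 5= 305.40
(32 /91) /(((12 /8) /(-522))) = -11136 /91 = -122.37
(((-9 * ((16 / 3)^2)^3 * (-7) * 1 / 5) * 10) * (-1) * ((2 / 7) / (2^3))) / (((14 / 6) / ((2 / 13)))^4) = -134217728 / 68574961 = -1.96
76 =76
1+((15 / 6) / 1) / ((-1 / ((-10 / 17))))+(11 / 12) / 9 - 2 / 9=4315 / 1836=2.35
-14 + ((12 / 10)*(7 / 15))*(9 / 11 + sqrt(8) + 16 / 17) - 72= -397444 / 4675 + 28*sqrt(2) / 25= -83.43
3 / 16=0.19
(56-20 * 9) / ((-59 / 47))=5828 / 59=98.78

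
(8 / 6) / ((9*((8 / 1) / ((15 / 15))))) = 1 / 54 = 0.02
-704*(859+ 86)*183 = -121746240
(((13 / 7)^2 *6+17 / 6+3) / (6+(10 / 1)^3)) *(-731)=-5701069 / 295764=-19.28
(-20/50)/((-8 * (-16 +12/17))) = -17/5200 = -0.00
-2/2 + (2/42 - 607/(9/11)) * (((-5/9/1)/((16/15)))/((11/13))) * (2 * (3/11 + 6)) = 43661327/7623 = 5727.58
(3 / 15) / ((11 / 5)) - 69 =-758 / 11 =-68.91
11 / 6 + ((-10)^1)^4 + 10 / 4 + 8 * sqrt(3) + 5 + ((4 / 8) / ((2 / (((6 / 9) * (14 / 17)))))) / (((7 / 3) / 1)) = 8 * sqrt(3) + 510479 / 51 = 10023.25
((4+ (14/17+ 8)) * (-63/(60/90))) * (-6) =7270.94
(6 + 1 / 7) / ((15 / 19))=817 / 105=7.78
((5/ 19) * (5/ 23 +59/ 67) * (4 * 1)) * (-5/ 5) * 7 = -236880/ 29279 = -8.09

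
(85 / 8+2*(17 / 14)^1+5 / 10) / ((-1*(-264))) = 23 / 448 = 0.05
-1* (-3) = 3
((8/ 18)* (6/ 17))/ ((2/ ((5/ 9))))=0.04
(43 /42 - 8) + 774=32215 /42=767.02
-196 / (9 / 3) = -196 / 3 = -65.33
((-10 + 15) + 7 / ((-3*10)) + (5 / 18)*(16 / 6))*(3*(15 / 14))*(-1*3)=-1487 / 28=-53.11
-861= -861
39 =39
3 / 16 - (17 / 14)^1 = -115 / 112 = -1.03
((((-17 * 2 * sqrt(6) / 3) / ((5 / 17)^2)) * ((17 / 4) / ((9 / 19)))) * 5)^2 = 2518248436201 / 12150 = 207263245.78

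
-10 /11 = -0.91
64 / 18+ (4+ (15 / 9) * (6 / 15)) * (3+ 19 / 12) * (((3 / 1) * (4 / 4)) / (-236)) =13949 / 4248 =3.28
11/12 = 0.92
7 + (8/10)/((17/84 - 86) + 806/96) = 302967/43345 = 6.99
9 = 9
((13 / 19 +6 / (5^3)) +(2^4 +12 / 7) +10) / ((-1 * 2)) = -472923 / 33250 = -14.22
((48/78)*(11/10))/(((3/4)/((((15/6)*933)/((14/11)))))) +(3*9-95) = 144336/91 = 1586.11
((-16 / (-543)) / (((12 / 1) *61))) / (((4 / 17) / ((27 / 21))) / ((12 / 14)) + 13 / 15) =1020 / 27370639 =0.00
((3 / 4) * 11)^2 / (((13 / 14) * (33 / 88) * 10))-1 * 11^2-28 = -16829 / 130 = -129.45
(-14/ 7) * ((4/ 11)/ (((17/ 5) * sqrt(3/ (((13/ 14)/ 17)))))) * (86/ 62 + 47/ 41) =-9200 * sqrt(9282)/ 12121527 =-0.07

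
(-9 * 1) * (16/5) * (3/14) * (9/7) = -1944/245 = -7.93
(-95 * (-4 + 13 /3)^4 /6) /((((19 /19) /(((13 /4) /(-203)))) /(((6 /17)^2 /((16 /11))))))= 13585 /50688288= 0.00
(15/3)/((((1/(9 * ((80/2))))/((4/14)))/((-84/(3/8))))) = -115200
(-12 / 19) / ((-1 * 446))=6 / 4237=0.00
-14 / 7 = -2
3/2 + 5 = 6.50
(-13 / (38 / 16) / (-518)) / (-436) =-13 / 536389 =-0.00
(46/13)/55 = 46/715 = 0.06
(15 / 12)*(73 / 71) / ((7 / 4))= 365 / 497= 0.73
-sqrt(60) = -2* sqrt(15) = -7.75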